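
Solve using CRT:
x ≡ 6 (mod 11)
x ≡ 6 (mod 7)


m₁ = 11, m₂ = 7, gcd = 1, so CRT applies. M = m₁·m₂ = 77
Let M₁ = M/m₁ = 7, M₂ = M/m₂ = 11
Find y₁ ≡ M₁⁻¹ (mod m₁): 7⁻¹ ≡ 8 (mod 11)
Find y₂ ≡ M₂⁻¹ (mod m₂): 11⁻¹ ≡ 2 (mod 7)
x = a₁·M₁·y₁ + a₂·M₂·y₂ = 6·7·8 + 6·11·2 = 468
Reduce mod 77: x ≡ 6
Check: 6 mod 11 = 6 ✓, 6 mod 7 = 6 ✓

x ≡ 6 (mod 77)


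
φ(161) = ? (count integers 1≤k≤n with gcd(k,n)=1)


Factor n: 161 = 7 × 23
φ(n) = n · ∏(1 - 1/p) over distinct primes p | n
φ(161) = 161 · (1 - 1/7) · (1 - 1/23) = 132

φ(161) = 132


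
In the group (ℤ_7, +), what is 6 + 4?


Operation: addition mod 7
6 + 4 = (a + b) mod 7 with a = 6, b = 4

6 + 4 = 3


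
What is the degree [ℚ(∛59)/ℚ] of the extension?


∛59 has minimal polynomial x³ - 59 (irreducible over ℚ since 59 is not a perfect cube)

[ℚ(∛59)/ℚ] = 3


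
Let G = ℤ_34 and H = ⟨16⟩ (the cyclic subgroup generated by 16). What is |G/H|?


|⟨16⟩| = n / gcd(16, 34) = 34 / 2 = 17
H is normal (ℤ_34 is abelian).
|G/H| = |G| / |H| = 34 / 17 = 2

|G/H| = 2


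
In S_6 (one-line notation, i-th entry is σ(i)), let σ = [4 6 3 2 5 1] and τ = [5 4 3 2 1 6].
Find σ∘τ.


σ∘τ: apply τ first, then σ
1 →τ 5 →σ 5
2 →τ 4 →σ 2
3 →τ 3 →σ 3
4 →τ 2 →σ 6
5 →τ 1 →σ 4
6 →τ 6 →σ 1

σ∘τ = [5 2 3 6 4 1]


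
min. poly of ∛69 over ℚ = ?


∛69 satisfies x³ - 69 = 0, irreducible over ℚ (no rational root; 69 is not a perfect cube)

Minimal polynomial: x³ - 69


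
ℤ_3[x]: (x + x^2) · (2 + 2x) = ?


Expand and collect like terms; reduce coefficients mod 3:
x^0: 0·2 = 0 ≡ 0 (mod 3)
x^1: 0·2 + 1·2 = 2 ≡ 2 (mod 3)
x^2: 1·2 + 1·2 = 4 ≡ 1 (mod 3)
x^3: 1·2 = 2 ≡ 2 (mod 3)
Result: 2x + x^2 + 2x^3

f · g = 2x + x^2 + 2x^3


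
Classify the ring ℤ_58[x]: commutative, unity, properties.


ℤ_58 has zero divisors (2·29 ≡ 0), and these lift to constant zero divisors in ℤ_58[x]; so not an integral domain
Commutative: Yes
Integral domain: No
Has unity: Yes

ℤ_58[x]: Commutative=Yes, Unity=Yes


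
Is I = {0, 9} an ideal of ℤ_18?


Check ideal conditions for I = {0, 9} in ℤ_18:
(1) I is an additive subgroup? Yes
(2) For r ∈ ℤ_18 and a ∈ I: r·a ∈ I? Yes

Yes, I is an ideal of ℤ_18


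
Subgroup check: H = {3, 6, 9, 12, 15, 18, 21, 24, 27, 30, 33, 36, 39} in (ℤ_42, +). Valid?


Subgroup test for H = {3, 6, 9, 12, 15, 18, 21, 24, 27, 30, 33, 36, 39} in (ℤ_42, +):
(1) 0 ∈ H? No
(2) Closure: for all a,b ∈ H, (a+b) mod 42 ∈ H? No  [counterexample: 3 + 39 = 0 ∉ H]
(3) Inverses: for all a ∈ H, -a mod 42 ∈ H? Yes

No, H is not a subgroup of ℤ_42


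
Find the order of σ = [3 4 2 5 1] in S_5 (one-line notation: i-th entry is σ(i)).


Cycle decomposition: (1 3 2 4 5)
Cycle lengths: 5
Order = lcm(5) = 5

ord(σ) = 5


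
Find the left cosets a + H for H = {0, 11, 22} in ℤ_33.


H = {0, 11, 22}, |H| = 3
Number of cosets = |G|/|H| = 33/3 = 11
0 + H = {0, 11, 22}
1 + H = {1, 12, 23}
2 + H = {2, 13, 24}
3 + H = {3, 14, 25}
4 + H = {4, 15, 26}
5 + H = {5, 16, 27}
6 + H = {6, 17, 28}
7 + H = {7, 18, 29}
8 + H = {8, 19, 30}
9 + H = {9, 20, 31}
10 + H = {10, 21, 32}

Cosets: 0+H={0,11,22}; 1+H={1,12,23}; 2+H={2,13,24}; 3+H={3,14,25}; 4+H={4,15,26}; 5+H={5,16,27}; 6+H={6,17,28}; 7+H={7,18,29}; 8+H={8,19,30}; 9+H={9,20,31}; 10+H={10,21,32}


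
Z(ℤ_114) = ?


Z(G) = {g ∈ G | gx = xg for all x ∈ G}
ℤ_114 is abelian, so Z(G) = G

Z(ℤ_114) = ℤ_114


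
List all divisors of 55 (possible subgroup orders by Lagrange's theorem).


Lagrange's theorem: |H| divides |G|
|G| = 55
Divisors of 55: 1, 5, 11, 55

Possible subgroup orders: {1, 5, 11, 55}


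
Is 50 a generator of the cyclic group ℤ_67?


g generates ℤ_n iff gcd(g, n) = 1
gcd(50, 67) = 1
Since gcd = 1, 50 is a generator.

Yes, 50 generates ℤ_67


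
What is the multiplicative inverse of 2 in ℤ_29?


Use the extended Euclidean algorithm to write 1 = 2·s + 29·t; then s mod 29 is the inverse.
Euclidean algorithm:
  2 = 0·29 + 2
  29 = 14·2 + 1
  2 = 2·1 + 0
gcd(2,29) = 1
Back-substitution gives: 2·(-14) + 29·(1) = 1
So 2⁻¹ ≡ -14 ≡ 15 (mod 29)
Check: 2 × 15 = 30 ≡ 1 (mod 29) ✓

2⁻¹ ≡ 15 (mod 29)


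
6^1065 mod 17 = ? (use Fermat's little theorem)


Fermat's little theorem: if p is prime and gcd(a,p)=1, then a^(p-1) ≡ 1 (mod p)
p = 17 is prime, gcd(6,17) = 1
Reduce exponent: 1065 mod 16 = 9
So 6^1065 ≡ 6^9 (mod 17)
6^9 mod 17 = 11

6^1065 ≡ 11 (mod 17)


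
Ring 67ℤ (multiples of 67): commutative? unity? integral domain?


67ℤ is a commutative ring under +,× but has no multiplicative identity (1 ∉ 67ℤ); it has no zero divisors, but without unity it is not an integral domain
Commutative: Yes
Integral domain: No
Has unity: No

67ℤ (multiples of 67): Commutative=Yes, Unity=No


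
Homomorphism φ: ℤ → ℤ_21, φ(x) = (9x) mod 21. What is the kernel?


Kernel = preimage of identity
ker(φ) = {x ∈ ℤ : 9x ≡ 0 (mod 21)}. gcd(9,21) = 3, so 9x ≡ 0 (mod 21) ⟺ x ≡ 0 (mod 21/3 = 7). Hence ker(φ) = 7ℤ

ker(φ) = 7ℤ


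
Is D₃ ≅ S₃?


Comparing D₃ and S₃:
Both are the unique non-abelian group of order 6

Yes, D₃ ≅ S₃


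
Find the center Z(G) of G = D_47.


Z(G) = {g ∈ G | gx = xg for all x ∈ G}
For odd n, Z(D_n) = {e}: no nontrivial rotation commutes with all reflections

Z(D_47) = {e}


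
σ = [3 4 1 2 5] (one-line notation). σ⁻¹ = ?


To find σ⁻¹, swap domain and range:
σ(1) = 3 → σ⁻¹(3) = 1
σ(2) = 4 → σ⁻¹(4) = 2
σ(3) = 1 → σ⁻¹(1) = 3
σ(4) = 2 → σ⁻¹(2) = 4
σ(5) = 5 → σ⁻¹(5) = 5

σ⁻¹ = [3 4 1 2 5]


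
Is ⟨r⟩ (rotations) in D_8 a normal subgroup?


H = ⟨r⟩ (rotations) in D_8
The rotation subgroup ⟨r⟩ has index 2 in D_8, so it is normal

Yes, normal subgroup


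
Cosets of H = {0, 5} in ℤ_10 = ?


H = {0, 5}, |H| = 2
Number of cosets = |G|/|H| = 10/2 = 5
0 + H = {0, 5}
1 + H = {1, 6}
2 + H = {2, 7}
3 + H = {3, 8}
4 + H = {4, 9}

Cosets: 0+H={0,5}; 1+H={1,6}; 2+H={2,7}; 3+H={3,8}; 4+H={4,9}


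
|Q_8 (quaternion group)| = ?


Q_8 = {±1, ±i, ±j, ±k}
|Q_8| = 8

|Q_8 (quaternion group)| = 8


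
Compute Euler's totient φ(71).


Factor n: 71 = 71
φ(n) = n · ∏(1 - 1/p) over distinct primes p | n
φ(71) = 71 · (1 - 1/71) = 70

φ(71) = 70


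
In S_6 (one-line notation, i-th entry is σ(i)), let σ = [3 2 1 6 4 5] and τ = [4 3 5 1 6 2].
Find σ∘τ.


σ∘τ: apply τ first, then σ
1 →τ 4 →σ 6
2 →τ 3 →σ 1
3 →τ 5 →σ 4
4 →τ 1 →σ 3
5 →τ 6 →σ 5
6 →τ 2 →σ 2

σ∘τ = [6 1 4 3 5 2]


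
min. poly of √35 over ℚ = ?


√35 satisfies x² - 35 = 0, irreducible over ℚ since 35 is squarefree

Minimal polynomial: x² - 35


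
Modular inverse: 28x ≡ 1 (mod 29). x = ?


Use the extended Euclidean algorithm to write 1 = 28·s + 29·t; then s mod 29 is the inverse.
Euclidean algorithm:
  28 = 0·29 + 28
  29 = 1·28 + 1
  28 = 28·1 + 0
gcd(28,29) = 1
Back-substitution gives: 28·(-1) + 29·(1) = 1
So 28⁻¹ ≡ -1 ≡ 28 (mod 29)
Check: 28 × 28 = 784 ≡ 1 (mod 29) ✓

28⁻¹ ≡ 28 (mod 29)


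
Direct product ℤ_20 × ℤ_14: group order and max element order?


|ℤ_20 × ℤ_14| = 20 × 14 = 280
Max element order = lcm(20,14) = 140
Cyclic? No (gcd=2)

|ℤ_20×ℤ_14| = 280, max element order = 140


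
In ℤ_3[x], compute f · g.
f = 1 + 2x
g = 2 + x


Expand and collect like terms; reduce coefficients mod 3:
x^0: 1·2 = 2 ≡ 2 (mod 3)
x^1: 1·1 + 2·2 = 5 ≡ 2 (mod 3)
x^2: 2·1 = 2 ≡ 2 (mod 3)
Result: 2 + 2x + 2x^2

f · g = 2 + 2x + 2x^2


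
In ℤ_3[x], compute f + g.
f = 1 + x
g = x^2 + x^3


Add coefficients mod 3:
x^0: 1 + 0 = 1 (mod 3)
x^1: 1 + 0 = 1 (mod 3)
x^2: 0 + 1 = 1 (mod 3)
x^3: 0 + 1 = 1 (mod 3)
Result: 1 + x + x^2 + x^3

f + g = 1 + x + x^2 + x^3


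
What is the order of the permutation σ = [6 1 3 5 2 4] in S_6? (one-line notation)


Cycle decomposition: (1 6 4 5 2)
Cycle lengths: 5
Order = lcm(5) = 5

ord(σ) = 5


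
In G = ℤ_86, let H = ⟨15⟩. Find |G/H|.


|⟨15⟩| = n / gcd(15, 86) = 86 / 1 = 86
H is normal (ℤ_86 is abelian).
|G/H| = |G| / |H| = 86 / 86 = 1

|G/H| = 1


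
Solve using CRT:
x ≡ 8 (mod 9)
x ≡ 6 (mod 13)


m₁ = 9, m₂ = 13, gcd = 1, so CRT applies. M = m₁·m₂ = 117
Let M₁ = M/m₁ = 13, M₂ = M/m₂ = 9
Find y₁ ≡ M₁⁻¹ (mod m₁): 13⁻¹ ≡ 7 (mod 9)
Find y₂ ≡ M₂⁻¹ (mod m₂): 9⁻¹ ≡ 3 (mod 13)
x = a₁·M₁·y₁ + a₂·M₂·y₂ = 8·13·7 + 6·9·3 = 890
Reduce mod 117: x ≡ 71
Check: 71 mod 9 = 8 ✓, 71 mod 13 = 6 ✓

x ≡ 71 (mod 117)


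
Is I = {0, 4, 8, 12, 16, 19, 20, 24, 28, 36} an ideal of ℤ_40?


Check ideal conditions for I = {0, 4, 8, 12, 16, 19, 20, 24, 28, 36} in ℤ_40:
(1) I is an additive subgroup? No
(2) For r ∈ ℤ_40 and a ∈ I: r·a ∈ I? No  [counterexample: r=2, a=16, r·a mod 40 = 32 ∉ I]

No, I is not an ideal of ℤ_40


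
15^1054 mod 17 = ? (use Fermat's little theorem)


Fermat's little theorem: if p is prime and gcd(a,p)=1, then a^(p-1) ≡ 1 (mod p)
p = 17 is prime, gcd(15,17) = 1
Reduce exponent: 1054 mod 16 = 14
So 15^1054 ≡ 15^14 (mod 17)
15^14 mod 17 = 13

15^1054 ≡ 13 (mod 17)


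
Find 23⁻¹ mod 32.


Use the extended Euclidean algorithm to write 1 = 23·s + 32·t; then s mod 32 is the inverse.
Euclidean algorithm:
  23 = 0·32 + 23
  32 = 1·23 + 9
  23 = 2·9 + 5
  9 = 1·5 + 4
  5 = 1·4 + 1
  4 = 4·1 + 0
gcd(23,32) = 1
Back-substitution gives: 23·(7) + 32·(-5) = 1
So 23⁻¹ ≡ 7 ≡ 7 (mod 32)
Check: 23 × 7 = 161 ≡ 1 (mod 32) ✓

23⁻¹ ≡ 7 (mod 32)


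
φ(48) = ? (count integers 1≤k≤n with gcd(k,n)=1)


Factor n: 48 = 2^4 × 3
φ(n) = n · ∏(1 - 1/p) over distinct primes p | n
φ(48) = 48 · (1 - 1/2) · (1 - 1/3) = 16

φ(48) = 16


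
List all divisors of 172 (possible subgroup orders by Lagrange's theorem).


Lagrange's theorem: |H| divides |G|
|G| = 172
Divisors of 172: 1, 2, 4, 43, 86, 172

Possible subgroup orders: {1, 2, 4, 43, 86, 172}


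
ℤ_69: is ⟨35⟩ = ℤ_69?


g generates ℤ_n iff gcd(g, n) = 1
gcd(35, 69) = 1
Since gcd = 1, 35 is a generator.

Yes, 35 generates ℤ_69


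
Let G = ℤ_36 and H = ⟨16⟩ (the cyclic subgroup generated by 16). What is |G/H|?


|⟨16⟩| = n / gcd(16, 36) = 36 / 4 = 9
H is normal (ℤ_36 is abelian).
|G/H| = |G| / |H| = 36 / 9 = 4

|G/H| = 4


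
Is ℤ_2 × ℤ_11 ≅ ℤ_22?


Comparing ℤ_2 × ℤ_11 and ℤ_22:
gcd(2,11) = 1, so ℤ_2 × ℤ_11 ≅ ℤ_22 (CRT)

Yes, ℤ_2 × ℤ_11 ≅ ℤ_22


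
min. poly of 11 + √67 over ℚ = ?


Let α = 11 + √67. Then α - 11 = √67, so (α - 11)² = 67, giving α² - 22α + 54 = 0. Degree 2 and α ∉ ℚ, so this is the minimal polynomial.

Minimal polynomial: x² - 22x + 54


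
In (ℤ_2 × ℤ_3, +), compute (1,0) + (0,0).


Operation: componentwise addition mod (2, 3)
(1,0) + (0,0) = ((a₁+b₁) mod 2, (a₂+b₂) mod 3) with a = (1,0), b = (0,0)

(1,0) + (0,0) = (1,0)


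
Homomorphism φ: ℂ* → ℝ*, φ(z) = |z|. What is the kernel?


Kernel = preimage of identity
ker(φ) = {z ∈ ℂ* | |z| = 1} = unit circle S¹

ker(φ) = S¹ (unit circle)


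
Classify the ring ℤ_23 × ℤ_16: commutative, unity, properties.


Direct product ring; commutative with unity (1,1); but (1,0)·(0,1) = (0,0) gives zero divisors, so not an integral domain
Commutative: Yes
Integral domain: No
Has unity: Yes

ℤ_23 × ℤ_16: Commutative=Yes, Unity=Yes


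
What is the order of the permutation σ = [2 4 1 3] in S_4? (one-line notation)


Cycle decomposition: (1 2 4 3)
Cycle lengths: 4
Order = lcm(4) = 4

ord(σ) = 4


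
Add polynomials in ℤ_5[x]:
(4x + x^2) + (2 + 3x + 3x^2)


Add coefficients mod 5:
x^0: 0 + 2 = 2 (mod 5)
x^1: 4 + 3 = 2 (mod 5)
x^2: 1 + 3 = 4 (mod 5)
Result: 2 + 2x + 4x^2

f + g = 2 + 2x + 4x^2


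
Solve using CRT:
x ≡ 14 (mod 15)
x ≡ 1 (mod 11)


m₁ = 15, m₂ = 11, gcd = 1, so CRT applies. M = m₁·m₂ = 165
Let M₁ = M/m₁ = 11, M₂ = M/m₂ = 15
Find y₁ ≡ M₁⁻¹ (mod m₁): 11⁻¹ ≡ 11 (mod 15)
Find y₂ ≡ M₂⁻¹ (mod m₂): 15⁻¹ ≡ 3 (mod 11)
x = a₁·M₁·y₁ + a₂·M₂·y₂ = 14·11·11 + 1·15·3 = 1739
Reduce mod 165: x ≡ 89
Check: 89 mod 15 = 14 ✓, 89 mod 11 = 1 ✓

x ≡ 89 (mod 165)


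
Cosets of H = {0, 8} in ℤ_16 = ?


H = {0, 8}, |H| = 2
Number of cosets = |G|/|H| = 16/2 = 8
0 + H = {0, 8}
1 + H = {1, 9}
2 + H = {2, 10}
3 + H = {3, 11}
4 + H = {4, 12}
5 + H = {5, 13}
6 + H = {6, 14}
7 + H = {7, 15}

Cosets: 0+H={0,8}; 1+H={1,9}; 2+H={2,10}; 3+H={3,11}; 4+H={4,12}; 5+H={5,13}; 6+H={6,14}; 7+H={7,15}


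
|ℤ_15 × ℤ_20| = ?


|A × B| = |A| · |B|
|ℤ_15 × ℤ_20| = 15 × 20 = 300

|ℤ_15 × ℤ_20| = 300


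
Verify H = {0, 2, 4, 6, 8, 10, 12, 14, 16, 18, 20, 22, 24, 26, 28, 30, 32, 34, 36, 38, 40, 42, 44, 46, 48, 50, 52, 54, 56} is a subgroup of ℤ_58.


Subgroup test for H = {0, 2, 4, 6, 8, 10, 12, 14, 16, 18, 20, 22, 24, 26, 28, 30, 32, 34, 36, 38, 40, 42, 44, 46, 48, 50, 52, 54, 56} in (ℤ_58, +):
(1) 0 ∈ H? Yes
(2) Closure: for all a,b ∈ H, (a+b) mod 58 ∈ H? Yes
(3) Inverses: for all a ∈ H, -a mod 58 ∈ H? Yes

Yes, H is a subgroup of ℤ_58


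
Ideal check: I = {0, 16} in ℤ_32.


Check ideal conditions for I = {0, 16} in ℤ_32:
(1) I is an additive subgroup? Yes
(2) For r ∈ ℤ_32 and a ∈ I: r·a ∈ I? Yes

Yes, I is an ideal of ℤ_32


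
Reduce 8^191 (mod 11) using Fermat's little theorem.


Fermat's little theorem: if p is prime and gcd(a,p)=1, then a^(p-1) ≡ 1 (mod p)
p = 11 is prime, gcd(8,11) = 1
Reduce exponent: 191 mod 10 = 1
So 8^191 ≡ 8^1 (mod 11)
8^1 mod 11 = 8

8^191 ≡ 8 (mod 11)


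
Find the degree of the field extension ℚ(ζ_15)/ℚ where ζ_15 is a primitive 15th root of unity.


[ℚ(ζ_n):ℚ] = deg Φ_n(x) = φ(n). Here φ(15) = 8

[ℚ(ζ_15)/ℚ where ζ_15 is a primitive 15th root of unity] = 8


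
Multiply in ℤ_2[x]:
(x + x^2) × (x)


Expand and collect like terms; reduce coefficients mod 2:
x^0: 0·0 = 0 ≡ 0 (mod 2)
x^1: 0·1 + 1·0 = 0 ≡ 0 (mod 2)
x^2: 1·1 + 1·0 = 1 ≡ 1 (mod 2)
x^3: 1·1 = 1 ≡ 1 (mod 2)
Result: x^2 + x^3

f · g = x^2 + x^3


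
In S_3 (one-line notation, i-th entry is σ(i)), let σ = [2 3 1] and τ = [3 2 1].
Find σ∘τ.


σ∘τ: apply τ first, then σ
1 →τ 3 →σ 1
2 →τ 2 →σ 3
3 →τ 1 →σ 2

σ∘τ = [1 3 2]


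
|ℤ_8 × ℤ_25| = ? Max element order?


|ℤ_8 × ℤ_25| = 8 × 25 = 200
Max element order = lcm(8,25) = 200
Cyclic? Yes (gcd=1)

|ℤ_8×ℤ_25| = 200, max element order = 200


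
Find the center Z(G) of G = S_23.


Z(G) = {g ∈ G | gx = xg for all x ∈ G}
S_n is non-abelian for n ≥ 3; Z(S_23) is trivial

Z(S_23) = {e}


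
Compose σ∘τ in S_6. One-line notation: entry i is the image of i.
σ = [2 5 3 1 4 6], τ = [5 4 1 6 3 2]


σ∘τ: apply τ first, then σ
1 →τ 5 →σ 4
2 →τ 4 →σ 1
3 →τ 1 →σ 2
4 →τ 6 →σ 6
5 →τ 3 →σ 3
6 →τ 2 →σ 5

σ∘τ = [4 1 2 6 3 5]


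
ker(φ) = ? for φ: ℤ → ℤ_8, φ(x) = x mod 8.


Kernel = preimage of identity
ker(φ) = {x ∈ ℤ : x ≡ 0 (mod 8)} = 8ℤ = {0, ±8, ±16, ...}

ker(φ) = 8ℤ


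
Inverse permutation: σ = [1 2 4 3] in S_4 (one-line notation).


To find σ⁻¹, swap domain and range:
σ(1) = 1 → σ⁻¹(1) = 1
σ(2) = 2 → σ⁻¹(2) = 2
σ(3) = 4 → σ⁻¹(4) = 3
σ(4) = 3 → σ⁻¹(3) = 4

σ⁻¹ = [1 2 4 3]


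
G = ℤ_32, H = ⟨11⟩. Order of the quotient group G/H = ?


|⟨11⟩| = n / gcd(11, 32) = 32 / 1 = 32
H is normal (ℤ_32 is abelian).
|G/H| = |G| / |H| = 32 / 32 = 1

|G/H| = 1


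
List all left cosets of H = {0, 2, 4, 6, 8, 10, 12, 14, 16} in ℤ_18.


H = {0, 2, 4, 6, 8, 10, 12, 14, 16}, |H| = 9
Number of cosets = |G|/|H| = 18/9 = 2
0 + H = {0, 2, 4, 6, 8, 10, 12, 14, 16}
1 + H = {1, 3, 5, 7, 9, 11, 13, 15, 17}

Cosets: 0+H={0,2,4,6,8,10,12,14,16}; 1+H={1,3,5,7,9,11,13,15,17}


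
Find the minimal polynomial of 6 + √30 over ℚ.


Let α = 6 + √30. Then α - 6 = √30, so (α - 6)² = 30, giving α² - 12α + 6 = 0. Degree 2 and α ∉ ℚ, so this is the minimal polynomial.

Minimal polynomial: x² - 12x + 6


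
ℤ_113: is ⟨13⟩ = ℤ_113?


g generates ℤ_n iff gcd(g, n) = 1
gcd(13, 113) = 1
Since gcd = 1, 13 is a generator.

Yes, 13 generates ℤ_113


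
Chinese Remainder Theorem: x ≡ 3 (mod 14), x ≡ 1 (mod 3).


m₁ = 14, m₂ = 3, gcd = 1, so CRT applies. M = m₁·m₂ = 42
Let M₁ = M/m₁ = 3, M₂ = M/m₂ = 14
Find y₁ ≡ M₁⁻¹ (mod m₁): 3⁻¹ ≡ 5 (mod 14)
Find y₂ ≡ M₂⁻¹ (mod m₂): 14⁻¹ ≡ 2 (mod 3)
x = a₁·M₁·y₁ + a₂·M₂·y₂ = 3·3·5 + 1·14·2 = 73
Reduce mod 42: x ≡ 31
Check: 31 mod 14 = 3 ✓, 31 mod 3 = 1 ✓

x ≡ 31 (mod 42)


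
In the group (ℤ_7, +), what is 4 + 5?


Operation: addition mod 7
4 + 5 = (a + b) mod 7 with a = 4, b = 5

4 + 5 = 2


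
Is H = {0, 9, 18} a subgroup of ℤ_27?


Subgroup test for H = {0, 9, 18} in (ℤ_27, +):
(1) 0 ∈ H? Yes
(2) Closure: for all a,b ∈ H, (a+b) mod 27 ∈ H? Yes
(3) Inverses: for all a ∈ H, -a mod 27 ∈ H? Yes

Yes, H is a subgroup of ℤ_27


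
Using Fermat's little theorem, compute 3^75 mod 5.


Fermat's little theorem: if p is prime and gcd(a,p)=1, then a^(p-1) ≡ 1 (mod p)
p = 5 is prime, gcd(3,5) = 1
Reduce exponent: 75 mod 4 = 3
So 3^75 ≡ 3^3 (mod 5)
3^3 mod 5 = 2

3^75 ≡ 2 (mod 5)


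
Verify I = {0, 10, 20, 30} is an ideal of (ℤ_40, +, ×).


Check ideal conditions for I = {0, 10, 20, 30} in ℤ_40:
(1) I is an additive subgroup? Yes
(2) For r ∈ ℤ_40 and a ∈ I: r·a ∈ I? Yes

Yes, I is an ideal of ℤ_40


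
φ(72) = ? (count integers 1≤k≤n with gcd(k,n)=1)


Factor n: 72 = 2^3 × 3^2
φ(n) = n · ∏(1 - 1/p) over distinct primes p | n
φ(72) = 72 · (1 - 1/2) · (1 - 1/3) = 24

φ(72) = 24


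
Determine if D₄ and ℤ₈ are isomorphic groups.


Comparing D₄ and ℤ₈:
D₄ is non-abelian, ℤ₈ is abelian

No, D₄ ≇ ℤ₈


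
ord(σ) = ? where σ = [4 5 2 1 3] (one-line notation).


Cycle decomposition: (1 4) (2 5 3)
Cycle lengths: 2, 3
Order = lcm(2, 3) = 6

ord(σ) = 6


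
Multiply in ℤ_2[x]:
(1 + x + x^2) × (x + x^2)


Expand and collect like terms; reduce coefficients mod 2:
x^0: 1·0 = 0 ≡ 0 (mod 2)
x^1: 1·1 + 1·0 = 1 ≡ 1 (mod 2)
x^2: 1·1 + 1·1 + 1·0 = 2 ≡ 0 (mod 2)
x^3: 1·1 + 1·1 = 2 ≡ 0 (mod 2)
x^4: 1·1 = 1 ≡ 1 (mod 2)
Result: x + x^4

f · g = x + x^4


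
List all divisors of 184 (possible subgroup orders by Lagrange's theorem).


Lagrange's theorem: |H| divides |G|
|G| = 184
Divisors of 184: 1, 2, 4, 8, 23, 46, 92, 184

Possible subgroup orders: {1, 2, 4, 8, 23, 46, 92, 184}


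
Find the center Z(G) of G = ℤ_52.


Z(G) = {g ∈ G | gx = xg for all x ∈ G}
ℤ_52 is abelian, so Z(G) = G

Z(ℤ_52) = ℤ_52


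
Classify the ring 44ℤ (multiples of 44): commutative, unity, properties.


44ℤ is a commutative ring under +,× but has no multiplicative identity (1 ∉ 44ℤ); it has no zero divisors, but without unity it is not an integral domain
Commutative: Yes
Integral domain: No
Has unity: No

44ℤ (multiples of 44): Commutative=Yes, Unity=No


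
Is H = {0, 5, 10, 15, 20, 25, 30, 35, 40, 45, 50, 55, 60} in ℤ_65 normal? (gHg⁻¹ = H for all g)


H = {0, 5, 10, 15, 20, 25, 30, 35, 40, 45, 50, 55, 60} in ℤ_65
ℤ_65 is abelian; every subgroup of an abelian group is normal

Yes, normal subgroup


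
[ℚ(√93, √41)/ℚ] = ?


[ℚ(√93,√41):ℚ] = [ℚ(√93,√41):ℚ(√93)]·[ℚ(√93):ℚ] = 2·2 = 4

[ℚ(√93, √41)/ℚ] = 4


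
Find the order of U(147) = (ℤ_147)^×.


U(n) is the group of units mod n; |U(n)| = φ(n)
|U(147)| = φ(147) = 84

|U(147) = (ℤ_147)^×| = 84


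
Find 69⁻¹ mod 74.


Use the extended Euclidean algorithm to write 1 = 69·s + 74·t; then s mod 74 is the inverse.
Euclidean algorithm:
  69 = 0·74 + 69
  74 = 1·69 + 5
  69 = 13·5 + 4
  5 = 1·4 + 1
  4 = 4·1 + 0
gcd(69,74) = 1
Back-substitution gives: 69·(-15) + 74·(14) = 1
So 69⁻¹ ≡ -15 ≡ 59 (mod 74)
Check: 69 × 59 = 4071 ≡ 1 (mod 74) ✓

69⁻¹ ≡ 59 (mod 74)


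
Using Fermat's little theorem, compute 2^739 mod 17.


Fermat's little theorem: if p is prime and gcd(a,p)=1, then a^(p-1) ≡ 1 (mod p)
p = 17 is prime, gcd(2,17) = 1
Reduce exponent: 739 mod 16 = 3
So 2^739 ≡ 2^3 (mod 17)
2^3 mod 17 = 8

2^739 ≡ 8 (mod 17)


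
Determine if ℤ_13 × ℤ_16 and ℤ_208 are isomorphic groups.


Comparing ℤ_13 × ℤ_16 and ℤ_208:
gcd(13,16) = 1, so ℤ_13 × ℤ_16 ≅ ℤ_208 (CRT)

Yes, ℤ_13 × ℤ_16 ≅ ℤ_208


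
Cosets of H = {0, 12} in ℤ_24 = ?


H = {0, 12}, |H| = 2
Number of cosets = |G|/|H| = 24/2 = 12
0 + H = {0, 12}
1 + H = {1, 13}
2 + H = {2, 14}
3 + H = {3, 15}
4 + H = {4, 16}
5 + H = {5, 17}
6 + H = {6, 18}
7 + H = {7, 19}
8 + H = {8, 20}
9 + H = {9, 21}
10 + H = {10, 22}
11 + H = {11, 23}

Cosets: 0+H={0,12}; 1+H={1,13}; 2+H={2,14}; 3+H={3,15}; 4+H={4,16}; 5+H={5,17}; 6+H={6,18}; 7+H={7,19}; 8+H={8,20}; 9+H={9,21}; 10+H={10,22}; 11+H={11,23}


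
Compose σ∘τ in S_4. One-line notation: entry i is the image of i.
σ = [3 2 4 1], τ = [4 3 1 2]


σ∘τ: apply τ first, then σ
1 →τ 4 →σ 1
2 →τ 3 →σ 4
3 →τ 1 →σ 3
4 →τ 2 →σ 2

σ∘τ = [1 4 3 2]


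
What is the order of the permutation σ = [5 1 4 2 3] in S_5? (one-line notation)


Cycle decomposition: (1 5 3 4 2)
Cycle lengths: 5
Order = lcm(5) = 5

ord(σ) = 5


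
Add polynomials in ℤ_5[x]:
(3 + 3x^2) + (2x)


Add coefficients mod 5:
x^0: 3 + 0 = 3 (mod 5)
x^1: 0 + 2 = 2 (mod 5)
x^2: 3 + 0 = 3 (mod 5)
Result: 3 + 2x + 3x^2

f + g = 3 + 2x + 3x^2


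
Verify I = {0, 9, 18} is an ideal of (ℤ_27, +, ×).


Check ideal conditions for I = {0, 9, 18} in ℤ_27:
(1) I is an additive subgroup? Yes
(2) For r ∈ ℤ_27 and a ∈ I: r·a ∈ I? Yes

Yes, I is an ideal of ℤ_27


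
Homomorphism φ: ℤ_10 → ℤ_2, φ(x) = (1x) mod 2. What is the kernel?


Kernel = preimage of identity
ker(φ) = {x ∈ ℤ_10 : 1x ≡ 0 (mod 2)}. Since 2 | 10, φ is well-defined. The kernel is the cyclic subgroup ⟨2⟩ of ℤ_10 (order 5), i.e. {0, 2, 4, 6, 8}

ker(φ) = {0, 2, 4, 6, 8}


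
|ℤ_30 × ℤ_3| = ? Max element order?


|ℤ_30 × ℤ_3| = 30 × 3 = 90
Max element order = lcm(30,3) = 30
Cyclic? No (gcd=3)

|ℤ_30×ℤ_3| = 90, max element order = 30


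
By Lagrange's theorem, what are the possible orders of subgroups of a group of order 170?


Lagrange's theorem: |H| divides |G|
|G| = 170
Divisors of 170: 1, 2, 5, 10, 17, 34, 85, 170

Possible subgroup orders: {1, 2, 5, 10, 17, 34, 85, 170}


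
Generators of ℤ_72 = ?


g generates ℤ_n iff gcd(g,n) = 1
Prime factors of 72: 2, 3
Generators are g ∈ {1,...,71} not divisible by any of these primes.
Generators: {1, 5, 7, 11, 13, 17, 19, 23, 25, 29, 31, 35, 37, 41, 43, 47, 49, 53, 55, 59, 61, 65, 67, 71}
Number of generators = φ(72) = 24

Generators of ℤ_72 = {1, 5, 7, 11, 13, 17, 19, 23, 25, 29, 31, 35, 37, 41, 43, 47, 49, 53, 55, 59, 61, 65, 67, 71}


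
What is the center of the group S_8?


Z(G) = {g ∈ G | gx = xg for all x ∈ G}
S_n is non-abelian for n ≥ 3; Z(S_8) is trivial

Z(S_8) = {e}


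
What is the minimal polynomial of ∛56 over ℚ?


∛56 satisfies x³ - 56 = 0, irreducible over ℚ (no rational root; 56 is not a perfect cube)

Minimal polynomial: x³ - 56


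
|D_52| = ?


|D_n| = 2n (n rotations and n reflections)
|D_52| = 2×52 = 104

|D_52| = 104


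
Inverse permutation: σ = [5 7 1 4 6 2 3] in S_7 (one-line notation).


To find σ⁻¹, swap domain and range:
σ(1) = 5 → σ⁻¹(5) = 1
σ(2) = 7 → σ⁻¹(7) = 2
σ(3) = 1 → σ⁻¹(1) = 3
σ(4) = 4 → σ⁻¹(4) = 4
σ(5) = 6 → σ⁻¹(6) = 5
σ(6) = 2 → σ⁻¹(2) = 6
σ(7) = 3 → σ⁻¹(3) = 7

σ⁻¹ = [3 6 7 4 1 5 2]


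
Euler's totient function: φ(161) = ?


Factor n: 161 = 7 × 23
φ(n) = n · ∏(1 - 1/p) over distinct primes p | n
φ(161) = 161 · (1 - 1/7) · (1 - 1/23) = 132

φ(161) = 132


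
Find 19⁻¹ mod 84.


Use the extended Euclidean algorithm to write 1 = 19·s + 84·t; then s mod 84 is the inverse.
Euclidean algorithm:
  19 = 0·84 + 19
  84 = 4·19 + 8
  19 = 2·8 + 3
  8 = 2·3 + 2
  3 = 1·2 + 1
  2 = 2·1 + 0
gcd(19,84) = 1
Back-substitution gives: 19·(31) + 84·(-7) = 1
So 19⁻¹ ≡ 31 ≡ 31 (mod 84)
Check: 19 × 31 = 589 ≡ 1 (mod 84) ✓

19⁻¹ ≡ 31 (mod 84)


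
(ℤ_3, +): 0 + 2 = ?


Operation: addition mod 3
0 + 2 = (a + b) mod 3 with a = 0, b = 2

0 + 2 = 2


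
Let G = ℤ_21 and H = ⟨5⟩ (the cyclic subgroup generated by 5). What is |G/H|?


|⟨5⟩| = n / gcd(5, 21) = 21 / 1 = 21
H is normal (ℤ_21 is abelian).
|G/H| = |G| / |H| = 21 / 21 = 1

|G/H| = 1


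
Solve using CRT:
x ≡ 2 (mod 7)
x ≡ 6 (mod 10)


m₁ = 7, m₂ = 10, gcd = 1, so CRT applies. M = m₁·m₂ = 70
Let M₁ = M/m₁ = 10, M₂ = M/m₂ = 7
Find y₁ ≡ M₁⁻¹ (mod m₁): 10⁻¹ ≡ 5 (mod 7)
Find y₂ ≡ M₂⁻¹ (mod m₂): 7⁻¹ ≡ 3 (mod 10)
x = a₁·M₁·y₁ + a₂·M₂·y₂ = 2·10·5 + 6·7·3 = 226
Reduce mod 70: x ≡ 16
Check: 16 mod 7 = 2 ✓, 16 mod 10 = 6 ✓

x ≡ 16 (mod 70)


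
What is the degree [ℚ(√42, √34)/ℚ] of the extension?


[ℚ(√42,√34):ℚ] = [ℚ(√42,√34):ℚ(√42)]·[ℚ(√42):ℚ] = 2·2 = 4

[ℚ(√42, √34)/ℚ] = 4


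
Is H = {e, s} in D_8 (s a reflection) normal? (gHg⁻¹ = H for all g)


H = {e, s} in D_8 (s a reflection)
r·s·r⁻¹ = sr⁻² ≠ s for n ≥ 3, so {e, s} is not closed under conjugation

No, not a normal subgroup


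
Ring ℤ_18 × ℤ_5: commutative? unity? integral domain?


Direct product ring; commutative with unity (1,1); but (1,0)·(0,1) = (0,0) gives zero divisors, so not an integral domain
Commutative: Yes
Integral domain: No
Has unity: Yes

ℤ_18 × ℤ_5: Commutative=Yes, Unity=Yes


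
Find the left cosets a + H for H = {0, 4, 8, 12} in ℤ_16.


H = {0, 4, 8, 12}, |H| = 4
Number of cosets = |G|/|H| = 16/4 = 4
0 + H = {0, 4, 8, 12}
1 + H = {1, 5, 9, 13}
2 + H = {2, 6, 10, 14}
3 + H = {3, 7, 11, 15}

Cosets: 0+H={0,4,8,12}; 1+H={1,5,9,13}; 2+H={2,6,10,14}; 3+H={3,7,11,15}


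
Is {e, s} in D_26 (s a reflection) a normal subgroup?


H = {e, s} in D_26 (s a reflection)
r·s·r⁻¹ = sr⁻² ≠ s for n ≥ 3, so {e, s} is not closed under conjugation

No, not a normal subgroup


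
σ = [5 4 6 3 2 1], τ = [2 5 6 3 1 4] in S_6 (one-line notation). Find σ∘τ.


σ∘τ: apply τ first, then σ
1 →τ 2 →σ 4
2 →τ 5 →σ 2
3 →τ 6 →σ 1
4 →τ 3 →σ 6
5 →τ 1 →σ 5
6 →τ 4 →σ 3

σ∘τ = [4 2 1 6 5 3]


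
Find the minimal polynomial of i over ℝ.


i satisfies x² + 1 = 0, irreducible over ℝ

Minimal polynomial: x² + 1


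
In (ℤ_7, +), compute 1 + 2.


Operation: addition mod 7
1 + 2 = (a + b) mod 7 with a = 1, b = 2

1 + 2 = 3


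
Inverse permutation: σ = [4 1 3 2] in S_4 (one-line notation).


To find σ⁻¹, swap domain and range:
σ(1) = 4 → σ⁻¹(4) = 1
σ(2) = 1 → σ⁻¹(1) = 2
σ(3) = 3 → σ⁻¹(3) = 3
σ(4) = 2 → σ⁻¹(2) = 4

σ⁻¹ = [2 4 3 1]


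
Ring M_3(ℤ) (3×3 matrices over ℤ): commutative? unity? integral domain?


Matrix multiplication is non-commutative for n ≥ 2; the identity matrix I is the unity; singular matrices give zero divisors, so not an integral domain
Commutative: No
Integral domain: No
Has unity: Yes

M_3(ℤ) (3×3 matrices over ℤ): Commutative=No, Unity=Yes


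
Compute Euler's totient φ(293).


Factor n: 293 = 293
φ(n) = n · ∏(1 - 1/p) over distinct primes p | n
φ(293) = 293 · (1 - 1/293) = 292

φ(293) = 292


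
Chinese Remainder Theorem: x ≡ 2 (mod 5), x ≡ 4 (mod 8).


m₁ = 5, m₂ = 8, gcd = 1, so CRT applies. M = m₁·m₂ = 40
Let M₁ = M/m₁ = 8, M₂ = M/m₂ = 5
Find y₁ ≡ M₁⁻¹ (mod m₁): 8⁻¹ ≡ 2 (mod 5)
Find y₂ ≡ M₂⁻¹ (mod m₂): 5⁻¹ ≡ 5 (mod 8)
x = a₁·M₁·y₁ + a₂·M₂·y₂ = 2·8·2 + 4·5·5 = 132
Reduce mod 40: x ≡ 12
Check: 12 mod 5 = 2 ✓, 12 mod 8 = 4 ✓

x ≡ 12 (mod 40)


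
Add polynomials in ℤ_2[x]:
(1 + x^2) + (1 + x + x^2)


Add coefficients mod 2:
x^0: 1 + 1 = 0 (mod 2)
x^1: 0 + 1 = 1 (mod 2)
x^2: 1 + 1 = 0 (mod 2)
Result: x

f + g = x


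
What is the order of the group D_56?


|D_n| = 2n (n rotations and n reflections)
|D_56| = 2×56 = 112

|D_56| = 112


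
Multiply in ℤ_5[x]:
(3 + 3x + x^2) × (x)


Expand and collect like terms; reduce coefficients mod 5:
x^0: 3·0 = 0 ≡ 0 (mod 5)
x^1: 3·1 + 3·0 = 3 ≡ 3 (mod 5)
x^2: 3·1 + 1·0 = 3 ≡ 3 (mod 5)
x^3: 1·1 = 1 ≡ 1 (mod 5)
Result: 3x + 3x^2 + x^3

f · g = 3x + 3x^2 + x^3


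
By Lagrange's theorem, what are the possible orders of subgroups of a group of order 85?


Lagrange's theorem: |H| divides |G|
|G| = 85
Divisors of 85: 1, 5, 17, 85

Possible subgroup orders: {1, 5, 17, 85}


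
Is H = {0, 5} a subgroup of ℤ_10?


Subgroup test for H = {0, 5} in (ℤ_10, +):
(1) 0 ∈ H? Yes
(2) Closure: for all a,b ∈ H, (a+b) mod 10 ∈ H? Yes
(3) Inverses: for all a ∈ H, -a mod 10 ∈ H? Yes

Yes, H is a subgroup of ℤ_10


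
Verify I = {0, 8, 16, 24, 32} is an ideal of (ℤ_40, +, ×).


Check ideal conditions for I = {0, 8, 16, 24, 32} in ℤ_40:
(1) I is an additive subgroup? Yes
(2) For r ∈ ℤ_40 and a ∈ I: r·a ∈ I? Yes

Yes, I is an ideal of ℤ_40


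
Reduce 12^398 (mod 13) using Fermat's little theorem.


Fermat's little theorem: if p is prime and gcd(a,p)=1, then a^(p-1) ≡ 1 (mod p)
p = 13 is prime, gcd(12,13) = 1
Reduce exponent: 398 mod 12 = 2
So 12^398 ≡ 12^2 (mod 13)
12^2 mod 13 = 1

12^398 ≡ 1 (mod 13)


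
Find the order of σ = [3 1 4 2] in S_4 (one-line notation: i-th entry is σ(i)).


Cycle decomposition: (1 3 4 2)
Cycle lengths: 4
Order = lcm(4) = 4

ord(σ) = 4


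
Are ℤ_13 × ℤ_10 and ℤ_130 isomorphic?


Comparing ℤ_13 × ℤ_10 and ℤ_130:
gcd(13,10) = 1, so ℤ_13 × ℤ_10 ≅ ℤ_130 (CRT)

Yes, ℤ_13 × ℤ_10 ≅ ℤ_130


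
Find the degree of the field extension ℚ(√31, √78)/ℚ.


[ℚ(√31,√78):ℚ] = [ℚ(√31,√78):ℚ(√31)]·[ℚ(√31):ℚ] = 2·2 = 4

[ℚ(√31, √78)/ℚ] = 4


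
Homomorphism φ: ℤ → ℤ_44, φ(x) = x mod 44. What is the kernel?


Kernel = preimage of identity
ker(φ) = {x ∈ ℤ : x ≡ 0 (mod 44)} = 44ℤ = {0, ±44, ±88, ...}

ker(φ) = 44ℤ


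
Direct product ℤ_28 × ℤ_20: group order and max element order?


|ℤ_28 × ℤ_20| = 28 × 20 = 560
Max element order = lcm(28,20) = 140
Cyclic? No (gcd=4)

|ℤ_28×ℤ_20| = 560, max element order = 140


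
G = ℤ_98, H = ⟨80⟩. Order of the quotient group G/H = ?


|⟨80⟩| = n / gcd(80, 98) = 98 / 2 = 49
H is normal (ℤ_98 is abelian).
|G/H| = |G| / |H| = 98 / 49 = 2

|G/H| = 2


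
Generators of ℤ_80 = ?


g generates ℤ_n iff gcd(g,n) = 1
Prime factors of 80: 2, 5
Generators are g ∈ {1,...,79} not divisible by any of these primes.
Generators: {1, 3, 7, 9, 11, 13, 17, 19, 21, 23, 27, 29, 31, 33, 37, 39, 41, 43, 47, 49, 51, 53, 57, 59, 61, 63, 67, 69, 71, 73, 77, 79}
Number of generators = φ(80) = 32

Generators of ℤ_80 = {1, 3, 7, 9, 11, 13, 17, 19, 21, 23, 27, 29, 31, 33, 37, 39, 41, 43, 47, 49, 51, 53, 57, 59, 61, 63, 67, 69, 71, 73, 77, 79}


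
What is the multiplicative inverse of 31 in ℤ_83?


Use the extended Euclidean algorithm to write 1 = 31·s + 83·t; then s mod 83 is the inverse.
Euclidean algorithm:
  31 = 0·83 + 31
  83 = 2·31 + 21
  31 = 1·21 + 10
  21 = 2·10 + 1
  10 = 10·1 + 0
gcd(31,83) = 1
Back-substitution gives: 31·(-8) + 83·(3) = 1
So 31⁻¹ ≡ -8 ≡ 75 (mod 83)
Check: 31 × 75 = 2325 ≡ 1 (mod 83) ✓

31⁻¹ ≡ 75 (mod 83)


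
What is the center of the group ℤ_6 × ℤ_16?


Z(G) = {g ∈ G | gx = xg for all x ∈ G}
Direct product of abelian groups is abelian, so Z(G) = G

Z(ℤ_6 × ℤ_16) = ℤ_6 × ℤ_16


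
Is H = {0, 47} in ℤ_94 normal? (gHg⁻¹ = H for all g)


H = {0, 47} in ℤ_94
ℤ_94 is abelian; every subgroup of an abelian group is normal

Yes, normal subgroup


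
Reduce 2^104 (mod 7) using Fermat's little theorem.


Fermat's little theorem: if p is prime and gcd(a,p)=1, then a^(p-1) ≡ 1 (mod p)
p = 7 is prime, gcd(2,7) = 1
Reduce exponent: 104 mod 6 = 2
So 2^104 ≡ 2^2 (mod 7)
2^2 mod 7 = 4

2^104 ≡ 4 (mod 7)


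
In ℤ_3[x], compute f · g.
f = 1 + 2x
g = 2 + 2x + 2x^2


Expand and collect like terms; reduce coefficients mod 3:
x^0: 1·2 = 2 ≡ 2 (mod 3)
x^1: 1·2 + 2·2 = 6 ≡ 0 (mod 3)
x^2: 1·2 + 2·2 = 6 ≡ 0 (mod 3)
x^3: 2·2 = 4 ≡ 1 (mod 3)
Result: 2 + x^3

f · g = 2 + x^3


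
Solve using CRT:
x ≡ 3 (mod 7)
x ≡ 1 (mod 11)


m₁ = 7, m₂ = 11, gcd = 1, so CRT applies. M = m₁·m₂ = 77
Let M₁ = M/m₁ = 11, M₂ = M/m₂ = 7
Find y₁ ≡ M₁⁻¹ (mod m₁): 11⁻¹ ≡ 2 (mod 7)
Find y₂ ≡ M₂⁻¹ (mod m₂): 7⁻¹ ≡ 8 (mod 11)
x = a₁·M₁·y₁ + a₂·M₂·y₂ = 3·11·2 + 1·7·8 = 122
Reduce mod 77: x ≡ 45
Check: 45 mod 7 = 3 ✓, 45 mod 11 = 1 ✓

x ≡ 45 (mod 77)


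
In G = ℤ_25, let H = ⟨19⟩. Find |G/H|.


|⟨19⟩| = n / gcd(19, 25) = 25 / 1 = 25
H is normal (ℤ_25 is abelian).
|G/H| = |G| / |H| = 25 / 25 = 1

|G/H| = 1


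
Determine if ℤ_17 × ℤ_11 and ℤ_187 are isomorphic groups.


Comparing ℤ_17 × ℤ_11 and ℤ_187:
gcd(17,11) = 1, so ℤ_17 × ℤ_11 ≅ ℤ_187 (CRT)

Yes, ℤ_17 × ℤ_11 ≅ ℤ_187


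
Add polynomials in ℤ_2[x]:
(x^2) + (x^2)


Add coefficients mod 2:
x^0: 0 + 0 = 0 (mod 2)
x^1: 0 + 0 = 0 (mod 2)
x^2: 1 + 1 = 0 (mod 2)
Result: 0

f + g = 0


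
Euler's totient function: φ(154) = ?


Factor n: 154 = 2 × 7 × 11
φ(n) = n · ∏(1 - 1/p) over distinct primes p | n
φ(154) = 154 · (1 - 1/2) · (1 - 1/7) · (1 - 1/11) = 60

φ(154) = 60


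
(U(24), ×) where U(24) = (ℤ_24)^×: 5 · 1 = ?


Operation: multiplication mod 24
5 · 1 = (a × b) mod 24 with a = 5, b = 1

5 · 1 = 5


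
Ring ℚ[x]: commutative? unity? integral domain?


Polynomial ring over ℚ (an integral domain) is a commutative integral domain with unity 1
Commutative: Yes
Integral domain: Yes
Has unity: Yes

ℚ[x]: Commutative=Yes, Unity=Yes


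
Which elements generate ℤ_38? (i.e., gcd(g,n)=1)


g generates ℤ_n iff gcd(g,n) = 1
Prime factors of 38: 2, 19
Generators are g ∈ {1,...,37} not divisible by any of these primes.
Generators: {1, 3, 5, 7, 9, 11, 13, 15, 17, 21, 23, 25, 27, 29, 31, 33, 35, 37}
Number of generators = φ(38) = 18

Generators of ℤ_38 = {1, 3, 5, 7, 9, 11, 13, 15, 17, 21, 23, 25, 27, 29, 31, 33, 35, 37}


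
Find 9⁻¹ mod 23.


Use the extended Euclidean algorithm to write 1 = 9·s + 23·t; then s mod 23 is the inverse.
Euclidean algorithm:
  9 = 0·23 + 9
  23 = 2·9 + 5
  9 = 1·5 + 4
  5 = 1·4 + 1
  4 = 4·1 + 0
gcd(9,23) = 1
Back-substitution gives: 9·(-5) + 23·(2) = 1
So 9⁻¹ ≡ -5 ≡ 18 (mod 23)
Check: 9 × 18 = 162 ≡ 1 (mod 23) ✓

9⁻¹ ≡ 18 (mod 23)


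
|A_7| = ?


|A_n| = n!/2 (even permutations)
|A_7| = 7!/2 = 5040/2 = 2520

|A_7| = 2520


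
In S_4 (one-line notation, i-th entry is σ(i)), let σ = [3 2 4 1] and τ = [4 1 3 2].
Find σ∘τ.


σ∘τ: apply τ first, then σ
1 →τ 4 →σ 1
2 →τ 1 →σ 3
3 →τ 3 →σ 4
4 →τ 2 →σ 2

σ∘τ = [1 3 4 2]


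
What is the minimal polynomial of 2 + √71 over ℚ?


Let α = 2 + √71. Then α - 2 = √71, so (α - 2)² = 71, giving α² - 4α - 67 = 0. Degree 2 and α ∉ ℚ, so this is the minimal polynomial.

Minimal polynomial: x² - 4x - 67


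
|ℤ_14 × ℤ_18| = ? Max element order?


|ℤ_14 × ℤ_18| = 14 × 18 = 252
Max element order = lcm(14,18) = 126
Cyclic? No (gcd=2)

|ℤ_14×ℤ_18| = 252, max element order = 126


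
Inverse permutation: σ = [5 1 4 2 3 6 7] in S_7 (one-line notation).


To find σ⁻¹, swap domain and range:
σ(1) = 5 → σ⁻¹(5) = 1
σ(2) = 1 → σ⁻¹(1) = 2
σ(3) = 4 → σ⁻¹(4) = 3
σ(4) = 2 → σ⁻¹(2) = 4
σ(5) = 3 → σ⁻¹(3) = 5
σ(6) = 6 → σ⁻¹(6) = 6
σ(7) = 7 → σ⁻¹(7) = 7

σ⁻¹ = [2 4 5 3 1 6 7]


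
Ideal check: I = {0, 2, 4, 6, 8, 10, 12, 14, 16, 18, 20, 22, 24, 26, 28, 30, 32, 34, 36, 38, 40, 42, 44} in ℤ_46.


Check ideal conditions for I = {0, 2, 4, 6, 8, 10, 12, 14, 16, 18, 20, 22, 24, 26, 28, 30, 32, 34, 36, 38, 40, 42, 44} in ℤ_46:
(1) I is an additive subgroup? Yes
(2) For r ∈ ℤ_46 and a ∈ I: r·a ∈ I? Yes

Yes, I is an ideal of ℤ_46


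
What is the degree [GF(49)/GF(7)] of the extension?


GF(49) = GF(7^2), so the extension degree is 2

[GF(49)/GF(7)] = 2


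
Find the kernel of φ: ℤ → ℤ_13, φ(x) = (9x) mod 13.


Kernel = preimage of identity
ker(φ) = {x ∈ ℤ : 9x ≡ 0 (mod 13)}. gcd(9,13) = 1, so 9x ≡ 0 (mod 13) ⟺ x ≡ 0 (mod 13/1 = 13). Hence ker(φ) = 13ℤ

ker(φ) = 13ℤ


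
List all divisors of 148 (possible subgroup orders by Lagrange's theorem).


Lagrange's theorem: |H| divides |G|
|G| = 148
Divisors of 148: 1, 2, 4, 37, 74, 148

Possible subgroup orders: {1, 2, 4, 37, 74, 148}


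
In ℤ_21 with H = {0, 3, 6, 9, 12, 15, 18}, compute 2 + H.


2 + H = {2 + h (mod 21) : h ∈ H}
2+0=2, 2+3=5, 2+6=8, 2+9=11, 2+12=14, 2+15=17, 2+18=20

2 + H = {2, 5, 8, 11, 14, 17, 20}


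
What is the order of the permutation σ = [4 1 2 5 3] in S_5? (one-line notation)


Cycle decomposition: (1 4 5 3 2)
Cycle lengths: 5
Order = lcm(5) = 5

ord(σ) = 5


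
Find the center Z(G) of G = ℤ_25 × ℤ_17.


Z(G) = {g ∈ G | gx = xg for all x ∈ G}
Direct product of abelian groups is abelian, so Z(G) = G

Z(ℤ_25 × ℤ_17) = ℤ_25 × ℤ_17


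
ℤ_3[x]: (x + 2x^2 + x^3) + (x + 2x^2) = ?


Add coefficients mod 3:
x^0: 0 + 0 = 0 (mod 3)
x^1: 1 + 1 = 2 (mod 3)
x^2: 2 + 2 = 1 (mod 3)
x^3: 1 + 0 = 1 (mod 3)
Result: 2x + x^2 + x^3

f + g = 2x + x^2 + x^3


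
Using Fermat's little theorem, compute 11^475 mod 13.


Fermat's little theorem: if p is prime and gcd(a,p)=1, then a^(p-1) ≡ 1 (mod p)
p = 13 is prime, gcd(11,13) = 1
Reduce exponent: 475 mod 12 = 7
So 11^475 ≡ 11^7 (mod 13)
11^7 mod 13 = 2

11^475 ≡ 2 (mod 13)


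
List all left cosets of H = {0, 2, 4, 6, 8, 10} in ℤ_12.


H = {0, 2, 4, 6, 8, 10}, |H| = 6
Number of cosets = |G|/|H| = 12/6 = 2
0 + H = {0, 2, 4, 6, 8, 10}
1 + H = {1, 3, 5, 7, 9, 11}

Cosets: 0+H={0,2,4,6,8,10}; 1+H={1,3,5,7,9,11}


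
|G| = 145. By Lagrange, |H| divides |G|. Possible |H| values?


Lagrange's theorem: |H| divides |G|
|G| = 145
Divisors of 145: 1, 5, 29, 145

Possible subgroup orders: {1, 5, 29, 145}


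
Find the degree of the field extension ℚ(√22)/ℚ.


√22 has minimal polynomial x² - 22 (irreducible over ℚ since 22 is squarefree)

[ℚ(√22)/ℚ] = 2


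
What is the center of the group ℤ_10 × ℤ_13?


Z(G) = {g ∈ G | gx = xg for all x ∈ G}
Direct product of abelian groups is abelian, so Z(G) = G

Z(ℤ_10 × ℤ_13) = ℤ_10 × ℤ_13


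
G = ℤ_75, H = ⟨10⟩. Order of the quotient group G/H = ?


|⟨10⟩| = n / gcd(10, 75) = 75 / 5 = 15
H is normal (ℤ_75 is abelian).
|G/H| = |G| / |H| = 75 / 15 = 5

|G/H| = 5
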